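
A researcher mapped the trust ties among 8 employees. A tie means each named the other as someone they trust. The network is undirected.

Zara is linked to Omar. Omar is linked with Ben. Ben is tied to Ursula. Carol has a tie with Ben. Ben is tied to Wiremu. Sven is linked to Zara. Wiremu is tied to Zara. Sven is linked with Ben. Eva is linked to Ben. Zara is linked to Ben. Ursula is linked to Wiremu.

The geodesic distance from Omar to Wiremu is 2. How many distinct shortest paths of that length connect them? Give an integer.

The shortest distance is 2. The length-2 paths are: Omar–Ben–Wiremu; Omar–Zara–Wiremu.
That gives 2 distinct shortest paths.

2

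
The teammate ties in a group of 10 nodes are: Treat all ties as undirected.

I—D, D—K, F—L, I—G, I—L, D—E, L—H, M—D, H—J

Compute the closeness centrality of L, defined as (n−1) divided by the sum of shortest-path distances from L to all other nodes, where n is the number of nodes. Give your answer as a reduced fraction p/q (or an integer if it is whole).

1/2

Distances from L: D:2, E:3, F:1, G:2, H:1, I:1, J:2, K:3, M:3. Sum = 18.
n = 10, so closeness = 9/18 = 1/2.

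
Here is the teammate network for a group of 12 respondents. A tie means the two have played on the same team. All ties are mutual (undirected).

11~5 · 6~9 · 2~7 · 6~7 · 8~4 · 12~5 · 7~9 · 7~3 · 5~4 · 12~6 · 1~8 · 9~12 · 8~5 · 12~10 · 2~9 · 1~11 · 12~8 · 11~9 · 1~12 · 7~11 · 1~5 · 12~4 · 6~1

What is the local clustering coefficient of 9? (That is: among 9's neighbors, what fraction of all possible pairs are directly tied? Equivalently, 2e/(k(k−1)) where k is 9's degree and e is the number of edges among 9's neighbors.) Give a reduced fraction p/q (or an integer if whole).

9's neighbors: 2, 6, 7, 11, and 12 (k = 5).
Possible neighbor pairs: C(5,2) = 10. Edges among them: 2–7, 6–7, 6–12, 7–11 → e = 4.
Clustering(9) = 4/10 = 2/5.

2/5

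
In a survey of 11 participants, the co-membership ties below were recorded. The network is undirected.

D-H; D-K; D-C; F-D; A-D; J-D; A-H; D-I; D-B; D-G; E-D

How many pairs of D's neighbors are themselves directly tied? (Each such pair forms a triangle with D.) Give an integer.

D's neighbors: A, B, C, E, F, G, H, I, J, and K.
Neighbor pairs that are themselves tied: D–A–H. Each forms one triangle with D, for 1 in total.

1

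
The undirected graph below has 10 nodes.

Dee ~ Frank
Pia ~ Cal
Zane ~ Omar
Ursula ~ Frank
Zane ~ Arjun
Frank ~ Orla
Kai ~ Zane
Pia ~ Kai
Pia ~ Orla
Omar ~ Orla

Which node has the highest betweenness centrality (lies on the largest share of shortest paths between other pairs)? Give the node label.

Unnormalized betweenness of each node: Arjun:0, Cal:0, Dee:0, Frank:15, Kai:4, Omar:8, Orla:20, Pia:12, Ursula:0, Zane:9.
Orla has the largest value, 20, making it the main broker — the node through which the most shortest paths run.

Orla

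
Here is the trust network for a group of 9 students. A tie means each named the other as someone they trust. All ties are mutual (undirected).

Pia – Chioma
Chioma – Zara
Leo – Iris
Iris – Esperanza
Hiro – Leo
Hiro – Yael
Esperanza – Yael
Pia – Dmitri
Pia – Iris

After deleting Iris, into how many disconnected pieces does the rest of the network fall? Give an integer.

Without Iris, the remaining ties split the others into: {Esperanza, Hiro, Leo, Yael}; {Chioma, Dmitri, Pia, Zara}.
That's 2 separate components.

2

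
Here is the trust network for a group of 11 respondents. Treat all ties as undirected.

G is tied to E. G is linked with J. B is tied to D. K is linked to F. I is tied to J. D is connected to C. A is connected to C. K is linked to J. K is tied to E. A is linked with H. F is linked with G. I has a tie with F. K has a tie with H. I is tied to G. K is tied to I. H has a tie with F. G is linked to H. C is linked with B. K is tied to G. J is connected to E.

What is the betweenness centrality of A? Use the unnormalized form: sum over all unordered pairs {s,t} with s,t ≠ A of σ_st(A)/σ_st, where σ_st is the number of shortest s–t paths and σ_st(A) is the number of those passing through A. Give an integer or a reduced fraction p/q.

Pairs whose geodesics pass through A — C–I: 3/3; C–J: 2/2; C–K: 1; C–E: 2/2; C–G: 1; C–H: 1; C–F: 1; D–I: 3/3; D–J: 2/2; D–K: 1; D–E: 2/2; D–G: 1; D–H: 1; D–F: 1 … (+7 more pairs).
All other pairs contribute 0.
Summing the contributions gives betweenness(A) = 21.

21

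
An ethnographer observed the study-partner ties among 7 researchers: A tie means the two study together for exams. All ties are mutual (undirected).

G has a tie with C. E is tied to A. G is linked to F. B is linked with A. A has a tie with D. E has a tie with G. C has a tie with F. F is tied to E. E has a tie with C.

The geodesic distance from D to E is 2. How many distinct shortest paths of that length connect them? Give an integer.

1

The shortest distance is 2, and the only length-2 path is D–A–E. So there is exactly 1 shortest path.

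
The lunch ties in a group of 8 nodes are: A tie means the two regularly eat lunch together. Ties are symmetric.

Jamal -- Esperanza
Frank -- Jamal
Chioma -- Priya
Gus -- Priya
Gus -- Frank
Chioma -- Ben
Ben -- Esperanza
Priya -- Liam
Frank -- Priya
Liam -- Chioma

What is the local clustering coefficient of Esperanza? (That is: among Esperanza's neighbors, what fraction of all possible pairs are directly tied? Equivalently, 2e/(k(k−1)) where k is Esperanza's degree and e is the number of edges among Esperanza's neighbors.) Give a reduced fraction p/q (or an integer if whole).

Esperanza's neighbors: Ben and Jamal (k = 2).
Possible neighbor pairs: C(2,2) = 1. Edges among them: none → e = 0.
Clustering(Esperanza) = 0/1.

0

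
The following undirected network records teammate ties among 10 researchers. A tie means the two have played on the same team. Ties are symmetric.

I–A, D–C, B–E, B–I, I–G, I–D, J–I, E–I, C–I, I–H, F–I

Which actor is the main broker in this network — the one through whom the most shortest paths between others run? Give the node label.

Unnormalized betweenness of each node: A:0, B:0, C:0, D:0, E:0, F:0, G:0, H:0, I:34, J:0.
I has the largest value, 34, making it the main broker — the node through which the most shortest paths run.

I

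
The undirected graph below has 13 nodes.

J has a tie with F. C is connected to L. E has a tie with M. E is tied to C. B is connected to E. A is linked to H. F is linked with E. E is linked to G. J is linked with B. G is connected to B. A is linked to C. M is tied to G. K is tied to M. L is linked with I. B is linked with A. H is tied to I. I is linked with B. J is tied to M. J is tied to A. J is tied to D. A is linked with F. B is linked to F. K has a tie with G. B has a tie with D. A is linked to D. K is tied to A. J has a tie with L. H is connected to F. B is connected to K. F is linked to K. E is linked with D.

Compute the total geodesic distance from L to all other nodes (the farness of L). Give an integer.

Distances from L: A:2, B:2, C:1, D:2, E:2, F:2, G:3, H:2, I:1, J:1, K:3, M:2.
Sum = 2 + 2 + 1 + 2 + 2 + 2 + 3 + 2 + 1 + 1 + 3 + 2 = 23.

23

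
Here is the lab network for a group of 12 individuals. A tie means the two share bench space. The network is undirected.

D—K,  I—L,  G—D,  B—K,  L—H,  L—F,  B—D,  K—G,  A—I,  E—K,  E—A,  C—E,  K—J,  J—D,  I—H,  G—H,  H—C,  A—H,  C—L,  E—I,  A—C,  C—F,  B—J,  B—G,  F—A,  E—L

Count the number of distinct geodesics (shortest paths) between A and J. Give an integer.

1

The shortest distance is 3, and the only length-3 path is A–E–K–J. So there is exactly 1 shortest path.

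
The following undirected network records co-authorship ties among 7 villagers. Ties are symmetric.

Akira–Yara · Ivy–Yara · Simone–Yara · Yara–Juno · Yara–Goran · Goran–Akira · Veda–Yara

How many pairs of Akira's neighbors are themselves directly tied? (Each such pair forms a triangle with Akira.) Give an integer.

1

Akira's neighbors: Goran and Yara.
Neighbor pairs that are themselves tied: Akira–Goran–Yara. Each forms one triangle with Akira, for 1 in total.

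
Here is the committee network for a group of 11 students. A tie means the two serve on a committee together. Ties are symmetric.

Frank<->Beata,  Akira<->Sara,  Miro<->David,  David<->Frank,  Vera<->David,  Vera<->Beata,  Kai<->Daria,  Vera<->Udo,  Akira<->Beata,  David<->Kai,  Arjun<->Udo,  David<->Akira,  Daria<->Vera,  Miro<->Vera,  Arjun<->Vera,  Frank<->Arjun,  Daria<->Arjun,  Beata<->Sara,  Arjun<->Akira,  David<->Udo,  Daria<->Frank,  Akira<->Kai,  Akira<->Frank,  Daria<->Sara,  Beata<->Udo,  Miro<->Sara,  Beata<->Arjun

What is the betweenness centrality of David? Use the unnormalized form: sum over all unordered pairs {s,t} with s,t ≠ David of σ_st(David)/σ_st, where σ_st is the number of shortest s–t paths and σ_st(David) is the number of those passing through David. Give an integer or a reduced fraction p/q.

Pairs whose geodesics pass through David — Udo–Kai: 1; Udo–Akira: 1/3; Udo–Miro: 1/2; Udo–Frank: 1/3; Kai–Vera: 1/2; Kai–Miro: 1; Kai–Frank: 1/3; Akira–Vera: 1/3; Akira–Miro: 1/2; Vera–Frank: 1/4; Miro–Frank: 1.
All other pairs contribute 0.
Summing the contributions gives betweenness(David) = 73/12.

73/12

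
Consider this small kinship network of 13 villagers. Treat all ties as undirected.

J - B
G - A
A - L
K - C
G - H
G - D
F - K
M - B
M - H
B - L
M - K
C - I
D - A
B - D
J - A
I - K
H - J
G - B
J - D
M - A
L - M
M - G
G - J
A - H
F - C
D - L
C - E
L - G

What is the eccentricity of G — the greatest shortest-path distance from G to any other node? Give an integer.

4

Distances from G: A:1, B:1, C:3, D:1, E:4, F:3, H:1, I:3, J:1, K:2, L:1, M:1.
The largest is 4 (to E), so the eccentricity of G is 4.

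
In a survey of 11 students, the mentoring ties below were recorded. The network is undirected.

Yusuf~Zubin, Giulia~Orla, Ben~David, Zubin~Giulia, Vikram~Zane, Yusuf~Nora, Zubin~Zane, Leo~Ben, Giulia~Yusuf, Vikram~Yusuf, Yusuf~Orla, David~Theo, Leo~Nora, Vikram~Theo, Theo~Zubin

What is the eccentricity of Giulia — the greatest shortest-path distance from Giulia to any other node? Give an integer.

4

Distances from Giulia: Ben:4, David:3, Leo:3, Nora:2, Orla:1, Theo:2, Vikram:2, Yusuf:1, Zane:2, Zubin:1.
The largest is 4 (to Ben), so the eccentricity of Giulia is 4.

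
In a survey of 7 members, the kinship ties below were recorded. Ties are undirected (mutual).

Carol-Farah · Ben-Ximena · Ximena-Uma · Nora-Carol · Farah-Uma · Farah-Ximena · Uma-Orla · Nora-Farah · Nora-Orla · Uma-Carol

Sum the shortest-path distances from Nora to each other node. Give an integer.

10

Distances from Nora: Ben:3, Carol:1, Farah:1, Orla:1, Uma:2, Ximena:2.
Sum = 3 + 1 + 1 + 1 + 2 + 2 = 10.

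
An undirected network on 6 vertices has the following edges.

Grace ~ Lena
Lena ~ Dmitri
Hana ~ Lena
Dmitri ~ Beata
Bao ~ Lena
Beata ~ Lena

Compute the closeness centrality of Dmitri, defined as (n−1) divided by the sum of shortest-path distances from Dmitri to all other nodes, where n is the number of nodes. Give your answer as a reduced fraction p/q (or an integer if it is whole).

5/8

Distances from Dmitri: Bao:2, Beata:1, Grace:2, Hana:2, Lena:1. Sum = 8.
n = 6, so closeness = 5/8.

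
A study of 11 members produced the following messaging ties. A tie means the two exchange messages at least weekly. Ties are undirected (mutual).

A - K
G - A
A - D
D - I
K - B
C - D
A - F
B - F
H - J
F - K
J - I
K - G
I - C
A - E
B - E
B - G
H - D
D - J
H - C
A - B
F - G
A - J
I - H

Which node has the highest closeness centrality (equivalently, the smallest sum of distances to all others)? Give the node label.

Farness (sum of distances to all others) for each node — A:13, B:18, C:22, D:15, E:21, F:19, G:19, H:21, I:21, J:16, K:19.
The smallest farness is 13, for A, so A has the highest closeness.

A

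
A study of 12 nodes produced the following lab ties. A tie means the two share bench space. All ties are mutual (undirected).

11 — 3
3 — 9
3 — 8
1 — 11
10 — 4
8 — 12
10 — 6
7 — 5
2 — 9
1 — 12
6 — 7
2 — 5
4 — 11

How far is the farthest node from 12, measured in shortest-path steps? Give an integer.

Distances from 12: 1:1, 2:4, 3:2, 4:3, 5:5, 6:5, 7:6, 8:1, 9:3, 10:4, 11:2.
The largest is 6 (to 7), so the eccentricity of 12 is 6.

6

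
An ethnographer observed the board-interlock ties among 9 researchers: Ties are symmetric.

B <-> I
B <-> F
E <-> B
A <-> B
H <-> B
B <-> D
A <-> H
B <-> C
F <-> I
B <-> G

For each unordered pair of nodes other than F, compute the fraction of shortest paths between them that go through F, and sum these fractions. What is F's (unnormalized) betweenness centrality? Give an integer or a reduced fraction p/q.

No shortest path between any pair of other nodes passes through F.
Summing the contributions gives betweenness(F) = 0.

0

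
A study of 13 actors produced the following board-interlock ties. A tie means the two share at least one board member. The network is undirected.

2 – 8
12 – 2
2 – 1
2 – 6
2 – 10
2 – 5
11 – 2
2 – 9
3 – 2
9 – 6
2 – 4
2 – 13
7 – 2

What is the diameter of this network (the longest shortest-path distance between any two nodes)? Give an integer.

2

Eccentricity of each node (its greatest distance to any other): 1:2, 2:1, 3:2, 4:2, 5:2, 6:2, 7:2, 8:2, 9:2, 10:2, 11:2, 12:2, 13:2.
The maximum eccentricity is 2, realized for instance by the pair 11–12 via 11 – 2 – 12. So the diameter is 2.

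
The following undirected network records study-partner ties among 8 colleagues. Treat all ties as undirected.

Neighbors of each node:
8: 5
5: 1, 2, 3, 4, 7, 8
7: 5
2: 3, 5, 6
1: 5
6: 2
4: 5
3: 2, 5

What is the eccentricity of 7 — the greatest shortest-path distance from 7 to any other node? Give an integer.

Distances from 7: 1:2, 2:2, 3:2, 4:2, 5:1, 6:3, 8:2.
The largest is 3 (to 6), so the eccentricity of 7 is 3.

3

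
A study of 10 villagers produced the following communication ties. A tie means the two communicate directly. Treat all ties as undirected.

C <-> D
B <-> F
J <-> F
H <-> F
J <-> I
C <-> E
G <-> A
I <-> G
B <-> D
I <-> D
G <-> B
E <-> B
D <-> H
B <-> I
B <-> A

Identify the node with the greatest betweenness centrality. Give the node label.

Unnormalized betweenness of each node: A:0, B:95/6, C:5/6, D:26/3, E:5/3, F:4, G:5/6, H:5/6, I:35/6, J:1/2.
B has the largest value, 95/6, making it the main broker — the node through which the most shortest paths run.

B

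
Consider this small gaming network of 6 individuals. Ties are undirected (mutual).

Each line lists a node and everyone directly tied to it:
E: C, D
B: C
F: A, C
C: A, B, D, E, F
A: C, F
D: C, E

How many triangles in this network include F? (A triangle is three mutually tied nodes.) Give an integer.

1

F's neighbors: A and C.
Neighbor pairs that are themselves tied: F–A–C. Each forms one triangle with F, for 1 in total.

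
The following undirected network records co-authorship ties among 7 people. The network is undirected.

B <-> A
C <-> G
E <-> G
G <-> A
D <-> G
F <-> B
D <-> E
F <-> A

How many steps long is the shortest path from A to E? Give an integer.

One shortest route is A – G – E, which uses 2 edges, and A and E are not directly tied, so nothing shorter exists. So d(A,E) = 2.

2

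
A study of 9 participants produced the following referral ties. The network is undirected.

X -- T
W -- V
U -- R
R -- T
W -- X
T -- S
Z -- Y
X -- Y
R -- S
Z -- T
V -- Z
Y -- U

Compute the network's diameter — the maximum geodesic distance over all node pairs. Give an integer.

Eccentricity of each node (its greatest distance to any other): R:3, S:3, T:2, U:3, V:3, W:3, X:2, Y:3, Z:2.
The maximum eccentricity is 3, realized for instance by the pair W–U via W – X – Y – U. So the diameter is 3.

3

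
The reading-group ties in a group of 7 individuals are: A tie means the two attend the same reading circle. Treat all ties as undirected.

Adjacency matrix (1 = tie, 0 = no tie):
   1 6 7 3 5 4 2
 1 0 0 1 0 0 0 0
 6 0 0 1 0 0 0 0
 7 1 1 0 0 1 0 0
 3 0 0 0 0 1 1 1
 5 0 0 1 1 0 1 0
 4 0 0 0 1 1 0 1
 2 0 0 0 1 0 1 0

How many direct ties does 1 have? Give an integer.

1 is directly tied to 7. That is 1 neighbor, so the degree of 1 is 1.

1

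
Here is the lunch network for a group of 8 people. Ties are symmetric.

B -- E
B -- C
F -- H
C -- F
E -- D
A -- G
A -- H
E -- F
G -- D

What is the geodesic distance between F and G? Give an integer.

One shortest route is F – H – A – G, which uses 3 edges, and at distance 2 from F we only reach {A, B, D}, which does not include G. So d(F,G) = 3.

3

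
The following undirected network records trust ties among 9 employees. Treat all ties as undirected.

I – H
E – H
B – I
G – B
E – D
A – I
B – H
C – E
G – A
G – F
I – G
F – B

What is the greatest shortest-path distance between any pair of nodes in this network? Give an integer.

4

Eccentricity of each node (its greatest distance to any other): A:4, B:3, C:4, D:4, E:3, F:4, G:4, H:2, I:3.
The maximum eccentricity is 4, realized for instance by the pair A–C via A – I – H – E – C. So the diameter is 4.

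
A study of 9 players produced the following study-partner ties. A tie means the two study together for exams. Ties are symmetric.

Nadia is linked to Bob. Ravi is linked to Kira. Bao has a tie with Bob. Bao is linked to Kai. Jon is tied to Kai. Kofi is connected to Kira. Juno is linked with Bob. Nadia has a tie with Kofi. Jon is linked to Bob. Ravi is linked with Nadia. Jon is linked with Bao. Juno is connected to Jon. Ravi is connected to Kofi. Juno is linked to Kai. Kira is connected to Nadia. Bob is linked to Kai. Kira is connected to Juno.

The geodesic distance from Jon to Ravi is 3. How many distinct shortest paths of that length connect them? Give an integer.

The shortest distance is 3. The length-3 paths are: Jon–Bob–Nadia–Ravi; Jon–Juno–Kira–Ravi.
That gives 2 distinct shortest paths.

2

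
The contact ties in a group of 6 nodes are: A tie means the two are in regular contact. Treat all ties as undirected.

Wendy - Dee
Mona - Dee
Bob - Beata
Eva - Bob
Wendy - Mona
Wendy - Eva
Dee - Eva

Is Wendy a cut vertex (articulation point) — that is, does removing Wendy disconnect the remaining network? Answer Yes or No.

No

Even without Wendy, every remaining node can still reach every other (the residual graph is connected), so Wendy is not a cut vertex.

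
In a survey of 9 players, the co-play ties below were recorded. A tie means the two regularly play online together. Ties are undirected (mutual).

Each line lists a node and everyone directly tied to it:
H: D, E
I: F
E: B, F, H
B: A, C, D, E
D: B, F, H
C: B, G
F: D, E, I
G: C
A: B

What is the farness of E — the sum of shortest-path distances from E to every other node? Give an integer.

Distances from E: A:2, B:1, C:2, D:2, F:1, G:3, H:1, I:2.
Sum = 2 + 1 + 2 + 2 + 1 + 3 + 1 + 2 = 14.

14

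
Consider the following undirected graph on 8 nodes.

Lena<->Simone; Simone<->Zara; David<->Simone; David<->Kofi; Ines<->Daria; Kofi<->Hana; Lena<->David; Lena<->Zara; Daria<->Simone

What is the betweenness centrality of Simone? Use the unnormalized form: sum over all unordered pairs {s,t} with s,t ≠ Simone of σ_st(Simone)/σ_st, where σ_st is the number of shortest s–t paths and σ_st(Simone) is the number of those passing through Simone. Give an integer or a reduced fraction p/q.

23/2

Pairs whose geodesics pass through Simone — Zara–Kofi: 1/2; Zara–Ines: 1; Zara–Hana: 1/2; Zara–Daria: 1; Zara–David: 1/2; Kofi–Ines: 1; Kofi–Daria: 1; Lena–Ines: 1; Lena–Daria: 1; Ines–Hana: 1; Ines–David: 1; Hana–Daria: 1; Daria–David: 1.
All other pairs contribute 0.
Summing the contributions gives betweenness(Simone) = 23/2.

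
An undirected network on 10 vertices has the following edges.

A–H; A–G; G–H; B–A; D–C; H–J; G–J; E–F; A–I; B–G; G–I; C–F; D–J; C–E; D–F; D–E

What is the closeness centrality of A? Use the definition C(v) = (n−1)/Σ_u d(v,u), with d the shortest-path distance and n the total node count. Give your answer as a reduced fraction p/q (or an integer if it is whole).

Distances from A: B:1, C:4, D:3, E:4, F:4, G:1, H:1, I:1, J:2. Sum = 21.
n = 10, so closeness = 9/21 = 3/7.

3/7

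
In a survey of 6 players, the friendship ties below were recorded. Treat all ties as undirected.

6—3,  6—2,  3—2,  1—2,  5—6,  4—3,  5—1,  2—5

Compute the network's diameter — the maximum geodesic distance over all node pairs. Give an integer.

3

Eccentricity of each node (its greatest distance to any other): 1:3, 2:2, 3:2, 4:3, 5:3, 6:2.
The maximum eccentricity is 3, realized for instance by the pair 4–5 via 4 – 3 – 6 – 5. So the diameter is 3.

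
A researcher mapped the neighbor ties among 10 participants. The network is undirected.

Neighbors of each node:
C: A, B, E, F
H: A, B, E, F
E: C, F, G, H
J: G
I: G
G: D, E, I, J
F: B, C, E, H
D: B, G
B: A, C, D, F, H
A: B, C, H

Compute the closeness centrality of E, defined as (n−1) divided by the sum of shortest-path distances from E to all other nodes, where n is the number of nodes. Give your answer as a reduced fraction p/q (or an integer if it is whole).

Distances from E: A:2, B:2, C:1, D:2, F:1, G:1, H:1, I:2, J:2. Sum = 14.
n = 10, so closeness = 9/14.

9/14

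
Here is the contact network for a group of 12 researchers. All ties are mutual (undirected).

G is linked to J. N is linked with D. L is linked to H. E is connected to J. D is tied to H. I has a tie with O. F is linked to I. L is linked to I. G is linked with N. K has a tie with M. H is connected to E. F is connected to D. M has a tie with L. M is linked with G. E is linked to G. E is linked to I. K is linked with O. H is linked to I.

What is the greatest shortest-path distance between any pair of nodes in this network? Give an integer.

4

Eccentricity of each node (its greatest distance to any other): D:4, E:3, F:3, G:3, H:3, I:3, J:3, K:4, L:3, M:3, N:4, O:4.
The maximum eccentricity is 4, realized for instance by the pair O–N via O – I – H – D – N. So the diameter is 4.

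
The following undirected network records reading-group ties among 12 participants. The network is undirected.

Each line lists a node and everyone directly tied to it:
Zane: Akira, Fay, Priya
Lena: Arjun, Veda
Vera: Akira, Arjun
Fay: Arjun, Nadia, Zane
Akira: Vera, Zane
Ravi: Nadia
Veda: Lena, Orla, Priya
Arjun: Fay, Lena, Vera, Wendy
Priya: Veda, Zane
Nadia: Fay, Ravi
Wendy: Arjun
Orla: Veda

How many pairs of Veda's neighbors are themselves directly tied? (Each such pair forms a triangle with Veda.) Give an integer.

Veda's neighbors are Lena, Orla, and Priya, but none of them are tied to each other, so no triangle contains Veda.

0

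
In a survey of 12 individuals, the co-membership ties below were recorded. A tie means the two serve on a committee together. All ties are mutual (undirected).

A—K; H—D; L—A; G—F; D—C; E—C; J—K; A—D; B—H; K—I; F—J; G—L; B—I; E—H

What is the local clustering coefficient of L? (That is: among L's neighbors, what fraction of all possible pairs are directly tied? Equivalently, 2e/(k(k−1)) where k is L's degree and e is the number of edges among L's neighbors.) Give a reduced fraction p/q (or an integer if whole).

0

L's neighbors: A and G (k = 2).
Possible neighbor pairs: C(2,2) = 1. Edges among them: none → e = 0.
Clustering(L) = 0/1.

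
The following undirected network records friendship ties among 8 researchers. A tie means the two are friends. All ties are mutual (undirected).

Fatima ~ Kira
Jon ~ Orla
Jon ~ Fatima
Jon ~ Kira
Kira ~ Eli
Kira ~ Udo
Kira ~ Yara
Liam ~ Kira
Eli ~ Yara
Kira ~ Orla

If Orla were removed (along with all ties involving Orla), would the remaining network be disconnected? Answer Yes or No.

No

Even without Orla, every remaining node can still reach every other (the residual graph is connected), so Orla is not a cut vertex.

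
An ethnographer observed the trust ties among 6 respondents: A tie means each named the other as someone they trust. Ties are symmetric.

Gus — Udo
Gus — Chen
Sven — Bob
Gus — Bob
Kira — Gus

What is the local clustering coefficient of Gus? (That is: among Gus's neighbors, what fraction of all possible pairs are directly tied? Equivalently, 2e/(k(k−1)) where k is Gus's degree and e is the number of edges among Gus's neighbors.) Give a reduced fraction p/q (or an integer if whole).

0

Gus's neighbors: Bob, Chen, Kira, and Udo (k = 4).
Possible neighbor pairs: C(4,2) = 6. Edges among them: none → e = 0.
Clustering(Gus) = 0/6 = 0.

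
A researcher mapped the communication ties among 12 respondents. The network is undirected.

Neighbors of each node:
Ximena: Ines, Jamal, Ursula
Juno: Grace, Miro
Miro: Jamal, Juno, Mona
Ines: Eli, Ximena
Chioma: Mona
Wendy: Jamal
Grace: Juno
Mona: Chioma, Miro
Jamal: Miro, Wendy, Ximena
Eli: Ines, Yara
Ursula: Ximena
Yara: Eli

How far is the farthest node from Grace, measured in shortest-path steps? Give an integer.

Distances from Grace: Chioma:4, Eli:6, Ines:5, Jamal:3, Juno:1, Miro:2, Mona:3, Ursula:5, Wendy:4, Ximena:4, Yara:7.
The largest is 7 (to Yara), so the eccentricity of Grace is 7.

7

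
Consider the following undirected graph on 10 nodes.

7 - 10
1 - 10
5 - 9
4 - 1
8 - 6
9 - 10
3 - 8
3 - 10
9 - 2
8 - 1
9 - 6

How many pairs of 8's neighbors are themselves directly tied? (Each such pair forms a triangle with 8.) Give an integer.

8's neighbors are 1, 3, and 6, but none of them are tied to each other, so no triangle contains 8.

0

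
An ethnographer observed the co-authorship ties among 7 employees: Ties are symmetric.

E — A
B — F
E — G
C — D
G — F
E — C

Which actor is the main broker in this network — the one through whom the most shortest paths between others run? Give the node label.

E

Unnormalized betweenness of each node: A:0, B:0, C:5, D:0, E:11, F:5, G:8.
E has the largest value, 11, making it the main broker — the node through which the most shortest paths run.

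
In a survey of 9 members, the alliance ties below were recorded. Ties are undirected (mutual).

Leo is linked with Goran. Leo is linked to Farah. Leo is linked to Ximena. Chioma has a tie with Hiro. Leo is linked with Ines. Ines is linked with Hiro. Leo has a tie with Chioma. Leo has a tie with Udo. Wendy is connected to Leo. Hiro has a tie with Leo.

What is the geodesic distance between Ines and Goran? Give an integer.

2

One shortest route is Ines – Leo – Goran, which uses 2 edges, and Ines and Goran are not directly tied, so nothing shorter exists. So d(Ines,Goran) = 2.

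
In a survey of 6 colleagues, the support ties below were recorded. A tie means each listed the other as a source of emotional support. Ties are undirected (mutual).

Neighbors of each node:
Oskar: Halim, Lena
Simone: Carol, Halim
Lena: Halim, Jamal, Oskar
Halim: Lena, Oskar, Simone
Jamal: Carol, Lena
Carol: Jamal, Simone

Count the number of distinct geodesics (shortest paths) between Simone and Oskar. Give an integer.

The shortest distance is 2, and the only length-2 path is Simone–Halim–Oskar. So there is exactly 1 shortest path.

1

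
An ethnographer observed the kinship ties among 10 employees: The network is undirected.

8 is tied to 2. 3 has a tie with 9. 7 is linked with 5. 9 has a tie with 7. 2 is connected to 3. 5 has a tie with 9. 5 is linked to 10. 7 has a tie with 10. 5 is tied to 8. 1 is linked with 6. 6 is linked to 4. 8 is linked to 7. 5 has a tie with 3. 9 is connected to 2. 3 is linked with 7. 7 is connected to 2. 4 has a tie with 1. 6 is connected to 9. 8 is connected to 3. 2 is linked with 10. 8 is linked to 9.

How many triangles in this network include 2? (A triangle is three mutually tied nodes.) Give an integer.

2's neighbors: 3, 7, 8, 9, and 10.
Neighbor pairs that are themselves tied: 2–3–7; 2–3–8; 2–3–9; 2–7–8; 2–7–9; 2–7–10; 2–8–9. Each forms one triangle with 2, for 7 in total.

7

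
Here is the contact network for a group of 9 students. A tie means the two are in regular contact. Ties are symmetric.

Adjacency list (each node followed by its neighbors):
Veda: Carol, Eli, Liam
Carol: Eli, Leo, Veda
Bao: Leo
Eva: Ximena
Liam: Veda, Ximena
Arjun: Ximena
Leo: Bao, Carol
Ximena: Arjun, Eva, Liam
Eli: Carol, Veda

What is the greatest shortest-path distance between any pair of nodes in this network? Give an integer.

6

Eccentricity of each node (its greatest distance to any other): Arjun:6, Bao:6, Carol:4, Eli:4, Eva:6, Leo:5, Liam:4, Veda:3, Ximena:5.
The maximum eccentricity is 6, realized for instance by the pair Eva–Bao via Eva – Ximena – Liam – Veda – Carol – Leo – Bao. So the diameter is 6.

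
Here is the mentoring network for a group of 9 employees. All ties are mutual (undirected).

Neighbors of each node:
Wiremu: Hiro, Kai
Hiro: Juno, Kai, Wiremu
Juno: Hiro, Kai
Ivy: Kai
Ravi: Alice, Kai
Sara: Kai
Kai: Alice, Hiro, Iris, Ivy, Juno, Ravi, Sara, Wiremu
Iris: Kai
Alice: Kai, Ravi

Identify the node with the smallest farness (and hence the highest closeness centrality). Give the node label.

Farness (sum of distances to all others) for each node — Alice:14, Hiro:13, Iris:15, Ivy:15, Juno:14, Kai:8, Ravi:14, Sara:15, Wiremu:14.
The smallest farness is 8, for Kai, so Kai has the highest closeness.

Kai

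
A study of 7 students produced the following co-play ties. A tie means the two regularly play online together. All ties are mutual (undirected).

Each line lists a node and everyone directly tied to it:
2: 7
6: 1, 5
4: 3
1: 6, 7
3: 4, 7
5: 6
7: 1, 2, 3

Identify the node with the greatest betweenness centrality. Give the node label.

7

Unnormalized betweenness of each node: 1:8, 2:0, 3:5, 4:0, 5:0, 6:5, 7:11.
7 has the largest value, 11, making it the main broker — the node through which the most shortest paths run.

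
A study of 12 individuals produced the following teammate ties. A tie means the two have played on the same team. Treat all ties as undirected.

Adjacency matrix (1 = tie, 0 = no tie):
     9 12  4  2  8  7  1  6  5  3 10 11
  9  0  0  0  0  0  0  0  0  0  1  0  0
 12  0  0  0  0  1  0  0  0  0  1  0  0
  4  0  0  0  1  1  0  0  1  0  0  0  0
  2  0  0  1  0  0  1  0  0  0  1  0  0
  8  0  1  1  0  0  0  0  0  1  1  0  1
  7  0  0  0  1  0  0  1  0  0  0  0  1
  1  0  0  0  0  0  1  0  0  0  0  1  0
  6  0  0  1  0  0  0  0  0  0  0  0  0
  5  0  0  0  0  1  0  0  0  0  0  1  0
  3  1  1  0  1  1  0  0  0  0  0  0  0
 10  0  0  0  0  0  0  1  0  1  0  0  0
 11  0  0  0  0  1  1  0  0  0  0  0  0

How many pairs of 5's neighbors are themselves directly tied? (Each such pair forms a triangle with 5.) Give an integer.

5's neighbors are 8 and 10, but none of them are tied to each other, so no triangle contains 5.

0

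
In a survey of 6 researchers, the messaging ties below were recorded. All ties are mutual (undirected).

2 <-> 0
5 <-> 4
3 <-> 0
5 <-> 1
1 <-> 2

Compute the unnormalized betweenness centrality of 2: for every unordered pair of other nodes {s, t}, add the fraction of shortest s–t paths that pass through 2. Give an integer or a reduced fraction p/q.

6

Pairs whose geodesics pass through 2 — 0–4: 1; 0–5: 1; 0–1: 1; 3–4: 1; 3–5: 1; 3–1: 1.
All other pairs contribute 0.
Summing the contributions gives betweenness(2) = 6.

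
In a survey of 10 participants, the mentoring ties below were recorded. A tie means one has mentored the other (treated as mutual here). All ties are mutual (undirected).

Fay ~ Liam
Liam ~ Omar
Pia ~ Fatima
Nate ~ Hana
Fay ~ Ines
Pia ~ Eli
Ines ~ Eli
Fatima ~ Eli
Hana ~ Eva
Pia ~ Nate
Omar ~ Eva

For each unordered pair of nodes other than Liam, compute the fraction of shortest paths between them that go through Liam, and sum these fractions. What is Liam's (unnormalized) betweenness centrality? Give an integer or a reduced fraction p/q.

13/2

Pairs whose geodesics pass through Liam — Ines–Omar: 1; Ines–Eva: 1; Fay–Omar: 1; Fay–Eva: 1; Fay–Hana: 1; Omar–Fatima: 1/2; Omar–Eli: 1.
All other pairs contribute 0.
Summing the contributions gives betweenness(Liam) = 13/2.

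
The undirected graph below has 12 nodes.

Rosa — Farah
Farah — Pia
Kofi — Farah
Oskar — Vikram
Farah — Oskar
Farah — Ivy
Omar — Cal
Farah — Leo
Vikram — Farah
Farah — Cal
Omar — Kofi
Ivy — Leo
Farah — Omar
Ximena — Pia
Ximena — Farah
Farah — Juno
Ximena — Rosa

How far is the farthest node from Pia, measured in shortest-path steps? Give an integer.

Distances from Pia: Cal:2, Farah:1, Ivy:2, Juno:2, Kofi:2, Leo:2, Omar:2, Oskar:2, Rosa:2, Vikram:2, Ximena:1.
The largest is 2 (to Ivy, Omar, Kofi, Rosa, Cal, Oskar, Leo, Juno, and Vikram), so the eccentricity of Pia is 2.

2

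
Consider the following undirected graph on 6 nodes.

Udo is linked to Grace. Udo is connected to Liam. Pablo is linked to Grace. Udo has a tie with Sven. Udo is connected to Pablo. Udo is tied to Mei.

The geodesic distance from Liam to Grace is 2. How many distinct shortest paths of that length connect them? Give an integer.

The shortest distance is 2, and the only length-2 path is Liam–Udo–Grace. So there is exactly 1 shortest path.

1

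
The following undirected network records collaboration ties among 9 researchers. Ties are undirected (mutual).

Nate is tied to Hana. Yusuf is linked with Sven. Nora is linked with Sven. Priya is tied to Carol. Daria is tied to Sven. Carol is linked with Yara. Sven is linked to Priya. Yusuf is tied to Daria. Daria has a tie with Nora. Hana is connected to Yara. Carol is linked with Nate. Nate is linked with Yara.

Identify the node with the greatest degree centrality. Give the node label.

Sven

Degrees — Carol:3, Daria:3, Hana:2, Nate:3, Nora:2, Priya:2, Sven:4, Yara:3, Yusuf:2.
The maximum is 4, attained only by Sven.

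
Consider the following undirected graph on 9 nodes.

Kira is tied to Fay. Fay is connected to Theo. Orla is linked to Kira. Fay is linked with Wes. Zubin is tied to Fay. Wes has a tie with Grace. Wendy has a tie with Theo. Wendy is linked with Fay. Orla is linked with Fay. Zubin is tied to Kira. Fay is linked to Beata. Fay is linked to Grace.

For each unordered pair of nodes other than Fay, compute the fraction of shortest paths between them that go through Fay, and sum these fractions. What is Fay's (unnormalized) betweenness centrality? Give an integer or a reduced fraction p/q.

Pairs whose geodesics pass through Fay — Zubin–Grace: 1; Zubin–Orla: 1/2; Zubin–Beata: 1; Zubin–Theo: 1; Zubin–Wes: 1; Zubin–Wendy: 1; Grace–Orla: 1; Grace–Beata: 1; Grace–Theo: 1; Grace–Kira: 1; Grace–Wendy: 1; Orla–Beata: 1; Orla–Theo: 1; Orla–Wes: 1 … (+10 more pairs).
All other pairs contribute 0.
Summing the contributions gives betweenness(Fay) = 47/2.

47/2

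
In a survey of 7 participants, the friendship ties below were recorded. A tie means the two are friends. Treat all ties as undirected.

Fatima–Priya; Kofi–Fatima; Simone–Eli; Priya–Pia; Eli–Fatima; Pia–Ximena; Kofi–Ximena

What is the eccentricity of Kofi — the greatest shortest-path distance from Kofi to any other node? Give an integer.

3

Distances from Kofi: Eli:2, Fatima:1, Pia:2, Priya:2, Simone:3, Ximena:1.
The largest is 3 (to Simone), so the eccentricity of Kofi is 3.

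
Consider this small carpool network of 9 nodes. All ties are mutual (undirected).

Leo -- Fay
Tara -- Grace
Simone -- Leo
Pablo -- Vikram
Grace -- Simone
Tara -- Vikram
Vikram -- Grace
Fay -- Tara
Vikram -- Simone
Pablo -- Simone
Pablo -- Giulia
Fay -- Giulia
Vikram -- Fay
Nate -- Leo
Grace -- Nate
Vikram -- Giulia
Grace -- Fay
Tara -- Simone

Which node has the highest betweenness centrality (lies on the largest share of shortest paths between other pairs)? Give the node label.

Grace

Unnormalized betweenness of each node: Fay:4, Giulia:1/2, Grace:55/12, Leo:23/12, Nate:1/3, Pablo:1/2, Simone:4, Tara:1/4, Vikram:47/12.
Grace has the largest value, 55/12, making it the main broker — the node through which the most shortest paths run.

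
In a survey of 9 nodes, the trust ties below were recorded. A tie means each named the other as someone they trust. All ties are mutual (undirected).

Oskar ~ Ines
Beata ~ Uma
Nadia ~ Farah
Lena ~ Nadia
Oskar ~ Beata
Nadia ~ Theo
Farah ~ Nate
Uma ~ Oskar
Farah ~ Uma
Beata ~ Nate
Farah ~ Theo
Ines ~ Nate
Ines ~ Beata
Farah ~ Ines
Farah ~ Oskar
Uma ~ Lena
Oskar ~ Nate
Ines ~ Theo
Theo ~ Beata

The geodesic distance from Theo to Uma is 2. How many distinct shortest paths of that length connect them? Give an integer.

2

The shortest distance is 2. The length-2 paths are: Theo–Beata–Uma; Theo–Farah–Uma.
That gives 2 distinct shortest paths.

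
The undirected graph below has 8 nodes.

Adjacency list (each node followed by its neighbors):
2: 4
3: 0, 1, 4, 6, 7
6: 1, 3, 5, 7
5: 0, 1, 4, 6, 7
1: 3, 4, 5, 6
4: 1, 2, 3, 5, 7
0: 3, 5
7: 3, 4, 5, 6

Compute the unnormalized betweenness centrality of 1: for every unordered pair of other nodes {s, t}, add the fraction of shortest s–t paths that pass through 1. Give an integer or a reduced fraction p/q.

Pairs whose geodesics pass through 1 — 4–6: 1/4; 6–2: 1/4; 5–3: 1/5.
All other pairs contribute 0.
Summing the contributions gives betweenness(1) = 7/10.

7/10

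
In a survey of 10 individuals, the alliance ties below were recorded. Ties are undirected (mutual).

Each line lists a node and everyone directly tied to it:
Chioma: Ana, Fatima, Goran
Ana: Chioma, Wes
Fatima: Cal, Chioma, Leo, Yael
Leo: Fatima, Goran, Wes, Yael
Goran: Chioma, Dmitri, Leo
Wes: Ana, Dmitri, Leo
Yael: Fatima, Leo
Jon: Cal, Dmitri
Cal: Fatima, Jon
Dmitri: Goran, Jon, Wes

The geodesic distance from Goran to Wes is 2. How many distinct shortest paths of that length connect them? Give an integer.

2

The shortest distance is 2. The length-2 paths are: Goran–Leo–Wes; Goran–Dmitri–Wes.
That gives 2 distinct shortest paths.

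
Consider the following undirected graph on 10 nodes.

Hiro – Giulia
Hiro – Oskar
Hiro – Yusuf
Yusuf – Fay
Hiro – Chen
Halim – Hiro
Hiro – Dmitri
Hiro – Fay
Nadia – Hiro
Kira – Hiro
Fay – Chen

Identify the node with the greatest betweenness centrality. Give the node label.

Unnormalized betweenness of each node: Chen:0, Dmitri:0, Fay:1/2, Giulia:0, Halim:0, Hiro:67/2, Kira:0, Nadia:0, Oskar:0, Yusuf:0.
Hiro has the largest value, 67/2, making it the main broker — the node through which the most shortest paths run.

Hiro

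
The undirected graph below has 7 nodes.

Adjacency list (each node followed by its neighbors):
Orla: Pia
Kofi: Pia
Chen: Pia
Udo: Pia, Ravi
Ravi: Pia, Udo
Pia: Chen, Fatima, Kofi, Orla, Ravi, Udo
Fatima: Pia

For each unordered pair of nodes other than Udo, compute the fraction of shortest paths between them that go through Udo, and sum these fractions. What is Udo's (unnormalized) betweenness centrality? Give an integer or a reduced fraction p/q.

No shortest path between any pair of other nodes passes through Udo.
Summing the contributions gives betweenness(Udo) = 0.

0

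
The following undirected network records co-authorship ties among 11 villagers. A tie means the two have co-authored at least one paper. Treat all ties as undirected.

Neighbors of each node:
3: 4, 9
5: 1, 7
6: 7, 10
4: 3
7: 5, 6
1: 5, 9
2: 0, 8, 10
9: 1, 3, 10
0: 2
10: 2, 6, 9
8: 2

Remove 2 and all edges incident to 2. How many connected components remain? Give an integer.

Without 2, the remaining ties split the others into: {1, 3, 4, 5, 6, 7, 9, 10}; {0}; {8}.
That's 3 separate components.

3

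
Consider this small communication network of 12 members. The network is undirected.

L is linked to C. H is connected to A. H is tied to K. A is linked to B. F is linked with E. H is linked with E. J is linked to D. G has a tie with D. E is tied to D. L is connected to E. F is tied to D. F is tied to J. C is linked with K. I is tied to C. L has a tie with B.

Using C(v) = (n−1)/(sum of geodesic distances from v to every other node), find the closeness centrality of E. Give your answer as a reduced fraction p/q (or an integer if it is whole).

11/19

Distances from E: A:2, B:2, C:2, D:1, F:1, G:2, H:1, I:3, J:2, K:2, L:1. Sum = 19.
n = 12, so closeness = 11/19.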